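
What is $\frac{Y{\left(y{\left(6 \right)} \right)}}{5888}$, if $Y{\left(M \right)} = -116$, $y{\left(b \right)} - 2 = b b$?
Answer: $- \frac{29}{1472} \approx -0.019701$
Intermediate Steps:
$y{\left(b \right)} = 2 + b^{2}$ ($y{\left(b \right)} = 2 + b b = 2 + b^{2}$)
$\frac{Y{\left(y{\left(6 \right)} \right)}}{5888} = - \frac{116}{5888} = \left(-116\right) \frac{1}{5888} = - \frac{29}{1472}$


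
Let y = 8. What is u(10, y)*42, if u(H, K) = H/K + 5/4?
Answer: 105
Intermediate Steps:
u(H, K) = 5/4 + H/K (u(H, K) = H/K + 5*(1/4) = H/K + 5/4 = 5/4 + H/K)
u(10, y)*42 = (5/4 + 10/8)*42 = (5/4 + 10*(1/8))*42 = (5/4 + 5/4)*42 = (5/2)*42 = 105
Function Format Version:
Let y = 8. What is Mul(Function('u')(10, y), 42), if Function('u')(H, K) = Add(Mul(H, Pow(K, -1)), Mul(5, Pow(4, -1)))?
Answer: 105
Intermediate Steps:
Function('u')(H, K) = Add(Rational(5, 4), Mul(H, Pow(K, -1))) (Function('u')(H, K) = Add(Mul(H, Pow(K, -1)), Mul(5, Rational(1, 4))) = Add(Mul(H, Pow(K, -1)), Rational(5, 4)) = Add(Rational(5, 4), Mul(H, Pow(K, -1))))
Mul(Function('u')(10, y), 42) = Mul(Add(Rational(5, 4), Mul(10, Pow(8, -1))), 42) = Mul(Add(Rational(5, 4), Mul(10, Rational(1, 8))), 42) = Mul(Add(Rational(5, 4), Rational(5, 4)), 42) = Mul(Rational(5, 2), 42) = 105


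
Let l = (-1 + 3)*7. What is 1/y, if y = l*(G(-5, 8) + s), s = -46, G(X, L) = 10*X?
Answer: -1/1344 ≈ -0.00074405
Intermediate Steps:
l = 14 (l = 2*7 = 14)
y = -1344 (y = 14*(10*(-5) - 46) = 14*(-50 - 46) = 14*(-96) = -1344)
1/y = 1/(-1344) = -1/1344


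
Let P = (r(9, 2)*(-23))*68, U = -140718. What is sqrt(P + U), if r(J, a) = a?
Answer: I*sqrt(143846) ≈ 379.27*I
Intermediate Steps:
P = -3128 (P = (2*(-23))*68 = -46*68 = -3128)
sqrt(P + U) = sqrt(-3128 - 140718) = sqrt(-143846) = I*sqrt(143846)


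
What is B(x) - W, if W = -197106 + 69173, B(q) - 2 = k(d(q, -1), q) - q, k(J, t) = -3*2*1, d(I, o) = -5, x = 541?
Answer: 127388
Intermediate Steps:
k(J, t) = -6 (k(J, t) = -6*1 = -6)
B(q) = -4 - q (B(q) = 2 + (-6 - q) = -4 - q)
W = -127933
B(x) - W = (-4 - 1*541) - 1*(-127933) = (-4 - 541) + 127933 = -545 + 127933 = 127388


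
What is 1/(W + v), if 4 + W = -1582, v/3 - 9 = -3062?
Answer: -1/10745 ≈ -9.3067e-5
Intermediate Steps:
v = -9159 (v = 27 + 3*(-3062) = 27 - 9186 = -9159)
W = -1586 (W = -4 - 1582 = -1586)
1/(W + v) = 1/(-1586 - 9159) = 1/(-10745) = -1/10745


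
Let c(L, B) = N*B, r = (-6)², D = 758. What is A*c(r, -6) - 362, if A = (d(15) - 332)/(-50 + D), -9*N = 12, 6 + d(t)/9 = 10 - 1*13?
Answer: -1100/3 ≈ -366.67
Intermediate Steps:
d(t) = -81 (d(t) = -54 + 9*(10 - 1*13) = -54 + 9*(10 - 13) = -54 + 9*(-3) = -54 - 27 = -81)
N = -4/3 (N = -⅑*12 = -4/3 ≈ -1.3333)
r = 36
c(L, B) = -4*B/3
A = -7/12 (A = (-81 - 332)/(-50 + 758) = -413/708 = -413*1/708 = -7/12 ≈ -0.58333)
A*c(r, -6) - 362 = -(-7)*(-6)/9 - 362 = -7/12*8 - 362 = -14/3 - 362 = -1100/3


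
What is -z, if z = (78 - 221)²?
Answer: -20449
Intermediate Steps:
z = 20449 (z = (-143)² = 20449)
-z = -1*20449 = -20449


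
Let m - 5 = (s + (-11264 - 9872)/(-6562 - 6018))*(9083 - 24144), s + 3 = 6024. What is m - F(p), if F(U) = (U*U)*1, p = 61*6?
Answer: -285696631964/3145 ≈ -9.0842e+7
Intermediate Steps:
s = 6021 (s = -3 + 6024 = 6021)
m = -285275340344/3145 (m = 5 + (6021 + (-11264 - 9872)/(-6562 - 6018))*(9083 - 24144) = 5 + (6021 - 21136/(-12580))*(-15061) = 5 + (6021 - 21136*(-1/12580))*(-15061) = 5 + (6021 + 5284/3145)*(-15061) = 5 + (18941329/3145)*(-15061) = 5 - 285275356069/3145 = -285275340344/3145 ≈ -9.0708e+7)
p = 366
F(U) = U**2 (F(U) = U**2*1 = U**2)
m - F(p) = -285275340344/3145 - 1*366**2 = -285275340344/3145 - 1*133956 = -285275340344/3145 - 133956 = -285696631964/3145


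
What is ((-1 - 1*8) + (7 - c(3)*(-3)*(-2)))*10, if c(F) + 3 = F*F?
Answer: -380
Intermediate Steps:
c(F) = -3 + F² (c(F) = -3 + F*F = -3 + F²)
((-1 - 1*8) + (7 - c(3)*(-3)*(-2)))*10 = ((-1 - 1*8) + (7 - (-3 + 3²)*(-3)*(-2)))*10 = ((-1 - 8) + (7 - (-3 + 9)*(-3)*(-2)))*10 = (-9 + (7 - 6*(-3)*(-2)))*10 = (-9 + (7 - (-18)*(-2)))*10 = (-9 + (7 - 1*36))*10 = (-9 + (7 - 36))*10 = (-9 - 29)*10 = -38*10 = -380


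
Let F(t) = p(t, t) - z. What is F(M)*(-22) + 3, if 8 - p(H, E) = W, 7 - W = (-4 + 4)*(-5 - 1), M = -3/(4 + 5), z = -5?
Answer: -129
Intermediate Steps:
M = -⅓ (M = -3/9 = -3*⅑ = -⅓ ≈ -0.33333)
W = 7 (W = 7 - (-4 + 4)*(-5 - 1) = 7 - 0*(-6) = 7 - 1*0 = 7 + 0 = 7)
p(H, E) = 1 (p(H, E) = 8 - 1*7 = 8 - 7 = 1)
F(t) = 6 (F(t) = 1 - 1*(-5) = 1 + 5 = 6)
F(M)*(-22) + 3 = 6*(-22) + 3 = -132 + 3 = -129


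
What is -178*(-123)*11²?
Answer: 2649174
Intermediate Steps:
-178*(-123)*11² = 21894*121 = 2649174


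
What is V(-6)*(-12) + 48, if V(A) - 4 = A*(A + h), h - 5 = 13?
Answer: 864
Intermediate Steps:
h = 18 (h = 5 + 13 = 18)
V(A) = 4 + A*(18 + A) (V(A) = 4 + A*(A + 18) = 4 + A*(18 + A))
V(-6)*(-12) + 48 = (4 + (-6)² + 18*(-6))*(-12) + 48 = (4 + 36 - 108)*(-12) + 48 = -68*(-12) + 48 = 816 + 48 = 864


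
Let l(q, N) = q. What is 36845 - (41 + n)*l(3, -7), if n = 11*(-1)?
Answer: 36755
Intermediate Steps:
n = -11
36845 - (41 + n)*l(3, -7) = 36845 - (41 - 11)*3 = 36845 - 30*3 = 36845 - 1*90 = 36845 - 90 = 36755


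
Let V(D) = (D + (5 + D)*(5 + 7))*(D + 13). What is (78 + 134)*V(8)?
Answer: 730128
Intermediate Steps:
V(D) = (13 + D)*(60 + 13*D) (V(D) = (D + (5 + D)*12)*(13 + D) = (D + (60 + 12*D))*(13 + D) = (60 + 13*D)*(13 + D) = (13 + D)*(60 + 13*D))
(78 + 134)*V(8) = (78 + 134)*(780 + 13*8² + 229*8) = 212*(780 + 13*64 + 1832) = 212*(780 + 832 + 1832) = 212*3444 = 730128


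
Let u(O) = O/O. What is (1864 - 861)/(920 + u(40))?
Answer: 1003/921 ≈ 1.0890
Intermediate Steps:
u(O) = 1
(1864 - 861)/(920 + u(40)) = (1864 - 861)/(920 + 1) = 1003/921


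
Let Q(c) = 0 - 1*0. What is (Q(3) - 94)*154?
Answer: -14476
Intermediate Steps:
Q(c) = 0 (Q(c) = 0 + 0 = 0)
(Q(3) - 94)*154 = (0 - 94)*154 = -94*154 = -14476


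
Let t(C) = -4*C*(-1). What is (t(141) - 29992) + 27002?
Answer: -2426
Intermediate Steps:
t(C) = 4*C
(t(141) - 29992) + 27002 = (4*141 - 29992) + 27002 = (564 - 29992) + 27002 = -29428 + 27002 = -2426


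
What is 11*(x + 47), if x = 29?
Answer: 836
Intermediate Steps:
11*(x + 47) = 11*(29 + 47) = 11*76 = 836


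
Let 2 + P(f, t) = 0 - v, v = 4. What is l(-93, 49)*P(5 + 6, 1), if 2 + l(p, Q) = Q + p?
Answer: 276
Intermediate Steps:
l(p, Q) = -2 + Q + p (l(p, Q) = -2 + (Q + p) = -2 + Q + p)
P(f, t) = -6 (P(f, t) = -2 + (0 - 1*4) = -2 + (0 - 4) = -2 - 4 = -6)
l(-93, 49)*P(5 + 6, 1) = (-2 + 49 - 93)*(-6) = -46*(-6) = 276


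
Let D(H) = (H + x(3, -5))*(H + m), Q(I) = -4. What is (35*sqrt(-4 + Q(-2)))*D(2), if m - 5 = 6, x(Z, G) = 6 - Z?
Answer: 4550*I*sqrt(2) ≈ 6434.7*I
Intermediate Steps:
m = 11 (m = 5 + 6 = 11)
D(H) = (3 + H)*(11 + H) (D(H) = (H + (6 - 1*3))*(H + 11) = (H + (6 - 3))*(11 + H) = (H + 3)*(11 + H) = (3 + H)*(11 + H))
(35*sqrt(-4 + Q(-2)))*D(2) = (35*sqrt(-4 - 4))*(33 + 2**2 + 14*2) = (35*sqrt(-8))*(33 + 4 + 28) = (35*(2*I*sqrt(2)))*65 = (70*I*sqrt(2))*65 = 4550*I*sqrt(2)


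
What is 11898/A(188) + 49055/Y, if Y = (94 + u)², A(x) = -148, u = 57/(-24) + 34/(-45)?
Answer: -5895807983181/79190387306 ≈ -74.451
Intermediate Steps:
u = -1127/360 (u = 57*(-1/24) + 34*(-1/45) = -19/8 - 34/45 = -1127/360 ≈ -3.1306)
Y = 1070140369/129600 (Y = (94 - 1127/360)² = (32713/360)² = 1070140369/129600 ≈ 8257.3)
11898/A(188) + 49055/Y = 11898/(-148) + 49055/(1070140369/129600) = 11898*(-1/148) + 49055*(129600/1070140369) = -5949/74 + 6357528000/1070140369 = -5895807983181/79190387306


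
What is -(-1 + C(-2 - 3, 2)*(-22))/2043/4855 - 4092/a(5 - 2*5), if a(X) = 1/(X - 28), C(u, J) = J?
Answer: 29764230013/220417 ≈ 1.3504e+5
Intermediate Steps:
a(X) = 1/(-28 + X)
-(-1 + C(-2 - 3, 2)*(-22))/2043/4855 - 4092/a(5 - 2*5) = -(-1 + 2*(-22))/2043/4855 - (-94116 - 40920) = -(-1 - 44)/2043*(1/4855) - 4092/(1/(-28 + (5 - 10))) = -(-45)/2043*(1/4855) - 4092/(1/(-28 - 5)) = -1*(-5/227)*(1/4855) - 4092/(1/(-33)) = (5/227)*(1/4855) - 4092/(-1/33) = 1/220417 - 4092*(-33) = 1/220417 + 135036 = 29764230013/220417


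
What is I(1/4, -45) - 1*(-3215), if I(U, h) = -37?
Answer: 3178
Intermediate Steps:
I(1/4, -45) - 1*(-3215) = -37 - 1*(-3215) = -37 + 3215 = 3178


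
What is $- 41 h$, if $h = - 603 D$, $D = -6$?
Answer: $-148338$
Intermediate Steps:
$h = 3618$ ($h = \left(-603\right) \left(-6\right) = 3618$)
$- 41 h = \left(-41\right) 3618 = -148338$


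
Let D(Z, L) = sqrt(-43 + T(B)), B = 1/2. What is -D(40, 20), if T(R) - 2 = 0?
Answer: -I*sqrt(41) ≈ -6.4031*I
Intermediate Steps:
B = 1/2 ≈ 0.50000
T(R) = 2 (T(R) = 2 + 0 = 2)
D(Z, L) = I*sqrt(41) (D(Z, L) = sqrt(-43 + 2) = sqrt(-41) = I*sqrt(41))
-D(40, 20) = -I*sqrt(41)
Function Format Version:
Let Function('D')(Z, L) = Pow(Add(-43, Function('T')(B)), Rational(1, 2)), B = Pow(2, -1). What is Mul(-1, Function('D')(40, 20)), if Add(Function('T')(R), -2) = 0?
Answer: Mul(-1, I, Pow(41, Rational(1, 2))) ≈ Mul(-6.4031, I)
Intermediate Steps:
B = Rational(1, 2) ≈ 0.50000
Function('T')(R) = 2 (Function('T')(R) = Add(2, 0) = 2)
Function('D')(Z, L) = Mul(I, Pow(41, Rational(1, 2))) (Function('D')(Z, L) = Pow(Add(-43, 2), Rational(1, 2)) = Pow(-41, Rational(1, 2)) = Mul(I, Pow(41, Rational(1, 2))))
Mul(-1, Function('D')(40, 20)) = Mul(-1, Mul(I, Pow(41, Rational(1, 2)))) = Mul(-1, I, Pow(41, Rational(1, 2)))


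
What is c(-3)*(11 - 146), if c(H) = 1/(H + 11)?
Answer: -135/8 ≈ -16.875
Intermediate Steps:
c(H) = 1/(11 + H)
c(-3)*(11 - 146) = (11 - 146)/(11 - 3) = -135/8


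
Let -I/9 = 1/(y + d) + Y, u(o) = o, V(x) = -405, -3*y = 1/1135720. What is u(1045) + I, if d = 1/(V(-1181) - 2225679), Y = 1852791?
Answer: -712986335086/156479 ≈ -4.5564e+6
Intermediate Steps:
y = -1/3407160 (y = -⅓/1135720 = -⅓*1/1135720 = -1/3407160 ≈ -2.9350e-7)
d = -1/2226084 (d = 1/(-405 - 2225679) = 1/(-2226084) = -1/2226084 ≈ -4.4922e-7)
I = -713149855641/156479 (I = -9*(1/(-1/3407160 - 1/2226084) + 1852791) = -9*(1/(-156479/210684010040) + 1852791) = -9*(-210684010040/156479 + 1852791) = -9*79238872849/156479 = -713149855641/156479 ≈ -4.5575e+6)
u(1045) + I = 1045 - 713149855641/156479 = -712986335086/156479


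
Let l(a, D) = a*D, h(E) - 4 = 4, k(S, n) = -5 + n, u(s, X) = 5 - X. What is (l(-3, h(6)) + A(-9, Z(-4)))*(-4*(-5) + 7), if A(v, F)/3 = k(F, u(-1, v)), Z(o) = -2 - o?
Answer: 81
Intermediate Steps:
h(E) = 8 (h(E) = 4 + 4 = 8)
A(v, F) = -3*v (A(v, F) = 3*(-5 + (5 - v)) = 3*(-v) = -3*v)
l(a, D) = D*a
(l(-3, h(6)) + A(-9, Z(-4)))*(-4*(-5) + 7) = (8*(-3) - 3*(-9))*(-4*(-5) + 7) = (-24 + 27)*(20 + 7) = 3*27 = 81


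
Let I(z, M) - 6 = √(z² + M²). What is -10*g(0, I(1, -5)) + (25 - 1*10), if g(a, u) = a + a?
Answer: 15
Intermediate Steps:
I(z, M) = 6 + √(M² + z²) (I(z, M) = 6 + √(z² + M²) = 6 + √(M² + z²))
g(a, u) = 2*a
-10*g(0, I(1, -5)) + (25 - 1*10) = -20*0 + (25 - 1*10) = -10*0 + (25 - 10) = 0 + 15 = 15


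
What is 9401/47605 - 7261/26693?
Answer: -94719012/1270720265 ≈ -0.074540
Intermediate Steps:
9401/47605 - 7261/26693 = -94719012/1270720265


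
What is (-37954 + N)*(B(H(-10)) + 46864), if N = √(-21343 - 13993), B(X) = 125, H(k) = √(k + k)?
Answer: -1783420506 + 93978*I*√8834 ≈ -1.7834e+9 + 8.8329e+6*I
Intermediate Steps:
H(k) = √2*√k (H(k) = √(2*k) = √2*√k)
N = 2*I*√8834 (N = √(-35336) = 2*I*√8834 ≈ 187.98*I)
(-37954 + N)*(B(H(-10)) + 46864) = (-37954 + 2*I*√8834)*(125 + 46864) = (-37954 + 2*I*√8834)*46989 = -1783420506 + 93978*I*√8834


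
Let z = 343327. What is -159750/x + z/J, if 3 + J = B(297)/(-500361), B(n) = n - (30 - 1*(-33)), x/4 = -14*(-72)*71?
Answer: -12826858153051/112098336 ≈ -1.1443e+5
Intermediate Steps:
x = 286272 (x = 4*(-14*(-72)*71) = 4*(1008*71) = 4*71568 = 286272)
B(n) = -63 + n (B(n) = n - (30 + 33) = n - 1*63 = n - 63 = -63 + n)
J = -500439/166787 (J = -3 + (-63 + 297)/(-500361) = -3 + 234*(-1/500361) = -3 - 78/166787 = -500439/166787 ≈ -3.0005)
-159750/x + z/J = -159750/286272 + 343327/(-500439/166787) = -159750*1/286272 + 343327*(-166787/500439) = -125/224 - 57262480349/500439 = -12826858153051/112098336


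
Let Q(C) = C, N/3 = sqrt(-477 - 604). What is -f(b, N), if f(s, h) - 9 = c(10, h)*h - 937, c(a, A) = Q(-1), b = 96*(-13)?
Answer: 928 + 3*I*sqrt(1081) ≈ 928.0 + 98.636*I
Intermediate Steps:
N = 3*I*sqrt(1081) (N = 3*sqrt(-477 - 604) = 3*sqrt(-1081) = 3*(I*sqrt(1081)) = 3*I*sqrt(1081) ≈ 98.636*I)
b = -1248
c(a, A) = -1
f(s, h) = -928 - h (f(s, h) = 9 + (-h - 937) = 9 + (-937 - h) = -928 - h)
-f(b, N) = -(-928 - 3*I*sqrt(1081)) = 928 + 3*I*sqrt(1081)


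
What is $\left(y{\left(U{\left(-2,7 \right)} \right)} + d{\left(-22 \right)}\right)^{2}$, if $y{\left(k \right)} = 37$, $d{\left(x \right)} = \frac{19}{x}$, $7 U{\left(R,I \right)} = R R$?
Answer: $\frac{632025}{484} \approx 1305.8$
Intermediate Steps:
$U{\left(R,I \right)} = \frac{R^{2}}{7}$ ($U{\left(R,I \right)} = \frac{R R}{7} = \frac{R^{2}}{7}$)
$\left(y{\left(U{\left(-2,7 \right)} \right)} + d{\left(-22 \right)}\right)^{2} = \left(37 + \frac{19}{-22}\right)^{2} = \left(37 + 19 \left(- \frac{1}{22}\right)\right)^{2} = \left(37 - \frac{19}{22}\right)^{2} = \left(\frac{795}{22}\right)^{2} = \frac{632025}{484}$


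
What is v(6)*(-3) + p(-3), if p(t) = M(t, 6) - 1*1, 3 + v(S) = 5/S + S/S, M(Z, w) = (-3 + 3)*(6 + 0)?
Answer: 5/2 ≈ 2.5000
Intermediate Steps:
M(Z, w) = 0 (M(Z, w) = 0*6 = 0)
v(S) = -2 + 5/S (v(S) = -3 + (5/S + S/S) = -3 + (5/S + 1) = -3 + (1 + 5/S) = -2 + 5/S)
p(t) = -1 (p(t) = 0 - 1*1 = 0 - 1 = -1)
v(6)*(-3) + p(-3) = (-2 + 5/6)*(-3) - 1 = (-2 + 5*(⅙))*(-3) - 1 = (-2 + ⅚)*(-3) - 1 = -7/6*(-3) - 1 = 7/2 - 1 = 5/2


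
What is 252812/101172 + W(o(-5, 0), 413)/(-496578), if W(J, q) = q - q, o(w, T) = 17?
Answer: 63203/25293 ≈ 2.4988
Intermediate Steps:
W(J, q) = 0
252812/101172 + W(o(-5, 0), 413)/(-496578) = 252812/101172 + 0/(-496578) = 252812*(1/101172) + 0*(-1/496578) = 63203/25293 + 0 = 63203/25293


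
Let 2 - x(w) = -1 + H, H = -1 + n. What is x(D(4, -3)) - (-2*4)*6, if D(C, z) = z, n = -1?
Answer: 53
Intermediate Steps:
H = -2 (H = -1 - 1 = -2)
x(w) = 5 (x(w) = 2 - (-1 - 2) = 2 - 1*(-3) = 2 + 3 = 5)
x(D(4, -3)) - (-2*4)*6 = 5 - (-2*4)*6 = 5 - (-8)*6 = 5 - 1*(-48) = 5 + 48 = 53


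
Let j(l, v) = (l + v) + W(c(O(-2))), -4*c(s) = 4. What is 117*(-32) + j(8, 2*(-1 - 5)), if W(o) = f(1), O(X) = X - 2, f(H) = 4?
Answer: -3744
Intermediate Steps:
O(X) = -2 + X
c(s) = -1 (c(s) = -¼*4 = -1)
W(o) = 4
j(l, v) = 4 + l + v (j(l, v) = (l + v) + 4 = 4 + l + v)
117*(-32) + j(8, 2*(-1 - 5)) = 117*(-32) + (4 + 8 + 2*(-1 - 5)) = -3744 + (4 + 8 + 2*(-6)) = -3744 + (4 + 8 - 12) = -3744 + 0 = -3744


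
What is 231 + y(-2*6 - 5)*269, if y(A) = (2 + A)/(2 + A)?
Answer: 500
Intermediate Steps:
y(A) = 1
231 + y(-2*6 - 5)*269 = 231 + 1*269 = 231 + 269 = 500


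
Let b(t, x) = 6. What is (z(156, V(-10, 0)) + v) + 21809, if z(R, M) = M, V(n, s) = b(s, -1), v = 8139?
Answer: 29954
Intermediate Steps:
V(n, s) = 6
(z(156, V(-10, 0)) + v) + 21809 = (6 + 8139) + 21809 = 8145 + 21809 = 29954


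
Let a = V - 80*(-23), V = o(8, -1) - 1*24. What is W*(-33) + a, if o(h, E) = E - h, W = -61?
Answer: 3820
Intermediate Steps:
V = -33 (V = (-1 - 1*8) - 1*24 = (-1 - 8) - 24 = -9 - 24 = -33)
a = 1807 (a = -33 - 80*(-23) = -33 + 1840 = 1807)
W*(-33) + a = -61*(-33) + 1807 = 2013 + 1807 = 3820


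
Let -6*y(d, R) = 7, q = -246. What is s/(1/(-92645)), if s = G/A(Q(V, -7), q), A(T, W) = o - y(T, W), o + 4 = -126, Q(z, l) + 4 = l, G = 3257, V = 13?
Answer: 1810468590/773 ≈ 2.3421e+6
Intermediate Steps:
Q(z, l) = -4 + l
y(d, R) = -7/6 (y(d, R) = -1/6*7 = -7/6)
o = -130 (o = -4 - 126 = -130)
A(T, W) = -773/6 (A(T, W) = -130 - 1*(-7/6) = -130 + 7/6 = -773/6)
s = -19542/773 (s = 3257/(-773/6) = 3257*(-6/773) = -19542/773 ≈ -25.281)
s/(1/(-92645)) = -19542/(773*(1/(-92645))) = -19542/(773*(-1/92645)) = -19542/773*(-92645) = 1810468590/773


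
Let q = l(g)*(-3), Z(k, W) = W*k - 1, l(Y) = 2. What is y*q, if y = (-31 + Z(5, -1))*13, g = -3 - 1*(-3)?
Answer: 2886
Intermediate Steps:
g = 0 (g = -3 + 3 = 0)
Z(k, W) = -1 + W*k
y = -481 (y = (-31 + (-1 - 1*5))*13 = (-31 + (-1 - 5))*13 = (-31 - 6)*13 = -37*13 = -481)
q = -6 (q = 2*(-3) = -6)
y*q = -481*(-6) = 2886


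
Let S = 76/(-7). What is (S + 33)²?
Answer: 24025/49 ≈ 490.31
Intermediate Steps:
S = -76/7 (S = 76*(-⅐) = -76/7 ≈ -10.857)
(S + 33)² = (-76/7 + 33)² = (155/7)² = 24025/49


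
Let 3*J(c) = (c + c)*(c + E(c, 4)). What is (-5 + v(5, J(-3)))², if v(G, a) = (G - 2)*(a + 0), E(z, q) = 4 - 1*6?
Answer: 625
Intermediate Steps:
E(z, q) = -2 (E(z, q) = 4 - 6 = -2)
J(c) = 2*c*(-2 + c)/3 (J(c) = ((c + c)*(c - 2))/3 = ((2*c)*(-2 + c))/3 = (2*c*(-2 + c))/3 = 2*c*(-2 + c)/3)
v(G, a) = a*(-2 + G) (v(G, a) = (-2 + G)*a = a*(-2 + G))
(-5 + v(5, J(-3)))² = (-5 + ((⅔)*(-3)*(-2 - 3))*(-2 + 5))² = (-5 + ((⅔)*(-3)*(-5))*3)² = (-5 + 10*3)² = (-5 + 30)² = 25² = 625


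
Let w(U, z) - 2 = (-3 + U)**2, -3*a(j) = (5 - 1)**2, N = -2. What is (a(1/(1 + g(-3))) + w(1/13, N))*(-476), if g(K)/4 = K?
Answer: -1257592/507 ≈ -2480.5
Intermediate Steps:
g(K) = 4*K
a(j) = -16/3 (a(j) = -(5 - 1)**2/3 = -1/3*4**2 = -1/3*16 = -16/3)
w(U, z) = 2 + (-3 + U)**2
(a(1/(1 + g(-3))) + w(1/13, N))*(-476) = (-16/3 + (2 + (-3 + 1/13)**2))*(-476) = (-16/3 + (2 + (-38/13)**2))*(-476) = (-16/3 + (2 + 1444/169))*(-476) = (-16/3 + 1782/169)*(-476) = (2642/507)*(-476) = -1257592/507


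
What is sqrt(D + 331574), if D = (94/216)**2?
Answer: 13*sqrt(22884505)/108 ≈ 575.83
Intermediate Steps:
D = 2209/11664 (D = (94*(1/216))**2 = (47/108)**2 = 2209/11664 ≈ 0.18939)
sqrt(D + 331574) = sqrt(2209/11664 + 331574) = sqrt(3867481345/11664) = 13*sqrt(22884505)/108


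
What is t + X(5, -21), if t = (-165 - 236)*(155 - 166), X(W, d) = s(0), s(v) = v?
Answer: 4411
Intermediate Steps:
X(W, d) = 0
t = 4411 (t = -401*(-11) = 4411)
t + X(5, -21) = 4411 + 0 = 4411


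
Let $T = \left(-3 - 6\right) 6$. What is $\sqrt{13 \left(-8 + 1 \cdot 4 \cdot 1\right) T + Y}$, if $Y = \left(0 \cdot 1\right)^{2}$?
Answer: $6 \sqrt{78} \approx 52.991$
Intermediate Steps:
$Y = 0$ ($Y = 0^{2} = 0$)
$T = -54$ ($T = \left(-3 - 6\right) 6 = \left(-9\right) 6 = -54$)
$\sqrt{13 \left(-8 + 1 \cdot 4 \cdot 1\right) T + Y} = \sqrt{13 \left(-8 + 1 \cdot 4 \cdot 1\right) \left(-54\right) + 0} = \sqrt{13 \left(-8 + 4 \cdot 1\right) \left(-54\right) + 0} = \sqrt{13 \left(-8 + 4\right) \left(-54\right) + 0} = \sqrt{13 \left(-4\right) \left(-54\right) + 0} = \sqrt{\left(-52\right) \left(-54\right) + 0} = \sqrt{2808 + 0} = \sqrt{2808} = 6 \sqrt{78}$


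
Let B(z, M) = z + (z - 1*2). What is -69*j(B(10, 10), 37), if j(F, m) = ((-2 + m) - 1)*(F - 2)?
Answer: -37536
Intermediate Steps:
B(z, M) = -2 + 2*z (B(z, M) = z + (z - 2) = z + (-2 + z) = -2 + 2*z)
j(F, m) = (-3 + m)*(-2 + F)
-69*j(B(10, 10), 37) = -69*(6 - 3*(-2 + 2*10) - 2*37 + (-2 + 2*10)*37) = -69*(6 - 3*(-2 + 20) - 74 + (-2 + 20)*37) = -69*(6 - 3*18 - 74 + 18*37) = -69*(6 - 54 - 74 + 666) = -69*544 = -37536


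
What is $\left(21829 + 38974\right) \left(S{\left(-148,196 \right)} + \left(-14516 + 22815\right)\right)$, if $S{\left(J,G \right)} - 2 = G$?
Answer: $516643091$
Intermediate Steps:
$S{\left(J,G \right)} = 2 + G$
$\left(21829 + 38974\right) \left(S{\left(-148,196 \right)} + \left(-14516 + 22815\right)\right) = \left(21829 + 38974\right) \left(\left(2 + 196\right) + \left(-14516 + 22815\right)\right) = 60803 \left(198 + 8299\right) = 60803 \cdot 8497 = 516643091$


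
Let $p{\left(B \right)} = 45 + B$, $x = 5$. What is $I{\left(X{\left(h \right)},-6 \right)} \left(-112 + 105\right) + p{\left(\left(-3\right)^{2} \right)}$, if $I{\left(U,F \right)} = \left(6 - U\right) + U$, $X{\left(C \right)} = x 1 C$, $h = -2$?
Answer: $12$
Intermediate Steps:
$X{\left(C \right)} = 5 C$ ($X{\left(C \right)} = 5 \cdot 1 C = 5 C$)
$I{\left(U,F \right)} = 6$
$I{\left(X{\left(h \right)},-6 \right)} \left(-112 + 105\right) + p{\left(\left(-3\right)^{2} \right)} = 6 \left(-112 + 105\right) + \left(45 + \left(-3\right)^{2}\right) = 6 \left(-7\right) + \left(45 + 9\right) = -42 + 54 = 12$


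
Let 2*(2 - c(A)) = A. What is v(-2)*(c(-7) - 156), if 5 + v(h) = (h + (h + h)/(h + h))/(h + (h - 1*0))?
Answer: 5719/8 ≈ 714.88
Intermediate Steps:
c(A) = 2 - A/2
v(h) = -5 + (1 + h)/(2*h) (v(h) = -5 + (h + (h + h)/(h + h))/(h + (h - 1*0)) = -5 + (h + (2*h)/((2*h)))/(h + (h + 0)) = -5 + (h + (2*h)*(1/(2*h)))/(h + h) = -5 + (h + 1)/((2*h)) = -5 + (1 + h)*(1/(2*h)) = -5 + (1 + h)/(2*h))
v(-2)*(c(-7) - 156) = ((½)*(1 - 9*(-2))/(-2))*((2 - ½*(-7)) - 156) = ((½)*(-½)*(1 + 18))*((2 + 7/2) - 156) = ((½)*(-½)*19)*(11/2 - 156) = -19/4*(-301/2) = 5719/8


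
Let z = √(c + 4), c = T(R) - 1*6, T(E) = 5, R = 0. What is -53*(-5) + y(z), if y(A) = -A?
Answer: 265 - √3 ≈ 263.27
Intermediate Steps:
c = -1 (c = 5 - 1*6 = 5 - 6 = -1)
z = √3 (z = √(-1 + 4) = √3 ≈ 1.7320)
-53*(-5) + y(z) = -53*(-5) - √3 = 265 - √3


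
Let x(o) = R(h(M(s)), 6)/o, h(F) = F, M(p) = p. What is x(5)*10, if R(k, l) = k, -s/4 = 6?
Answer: -48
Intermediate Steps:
s = -24 (s = -4*6 = -24)
x(o) = -24/o
x(5)*10 = -24/5*10 = -48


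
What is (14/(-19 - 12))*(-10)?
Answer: 140/31 ≈ 4.5161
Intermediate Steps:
(14/(-19 - 12))*(-10) = (14/(-31))*(-10) = (14*(-1/31))*(-10) = -14/31*(-10) = 140/31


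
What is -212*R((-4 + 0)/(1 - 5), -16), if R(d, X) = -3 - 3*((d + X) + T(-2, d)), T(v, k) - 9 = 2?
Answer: -1908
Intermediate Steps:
T(v, k) = 11 (T(v, k) = 9 + 2 = 11)
R(d, X) = -36 - 3*X - 3*d (R(d, X) = -3 - 3*((d + X) + 11) = -3 - 3*((X + d) + 11) = -3 - 3*(11 + X + d) = -3 + (-33 - 3*X - 3*d) = -36 - 3*X - 3*d)
-212*R((-4 + 0)/(1 - 5), -16) = -212*(-36 - 3*(-16) - 3*(-4 + 0)/(1 - 5)) = -212*(-36 + 48 - (-12)/(-4)) = -212*(-36 + 48 - (-12)*(-1)/4) = -212*(-36 + 48 - 3*1) = -212*(-36 + 48 - 3) = -212*9 = -1908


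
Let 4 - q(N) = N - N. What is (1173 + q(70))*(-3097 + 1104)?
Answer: -2345761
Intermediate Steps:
q(N) = 4 (q(N) = 4 - (N - N) = 4 - 1*0 = 4 + 0 = 4)
(1173 + q(70))*(-3097 + 1104) = (1173 + 4)*(-3097 + 1104) = 1177*(-1993) = -2345761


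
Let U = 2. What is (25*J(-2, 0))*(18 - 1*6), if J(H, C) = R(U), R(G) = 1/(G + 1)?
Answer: 100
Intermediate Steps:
R(G) = 1/(1 + G)
J(H, C) = 1/3 (J(H, C) = 1/(1 + 2) = 1/3)
(25*J(-2, 0))*(18 - 1*6) = (25*(1/3))*(18 - 1*6) = 25*(18 - 6)/3 = (25/3)*12 = 100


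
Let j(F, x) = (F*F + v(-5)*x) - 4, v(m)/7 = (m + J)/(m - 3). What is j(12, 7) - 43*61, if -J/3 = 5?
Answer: -4721/2 ≈ -2360.5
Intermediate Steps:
J = -15 (J = -3*5 = -15)
v(m) = 7*(-15 + m)/(-3 + m) (v(m) = 7*((m - 15)/(m - 3)) = 7*((-15 + m)/(-3 + m)) = 7*(-15 + m)/(-3 + m))
j(F, x) = -4 + F² + 35*x/2 (j(F, x) = (F*F + (7*(-15 - 5)/(-3 - 5))*x) - 4 = (F² + (7*(-20)/(-8))*x) - 4 = (F² + (7*(-⅛)*(-20))*x) - 4 = (F² + 35*x/2) - 4 = -4 + F² + 35*x/2)
j(12, 7) - 43*61 = (-4 + 12² + (35/2)*7) - 43*61 = (-4 + 144 + 245/2) - 2623 = 525/2 - 2623 = -4721/2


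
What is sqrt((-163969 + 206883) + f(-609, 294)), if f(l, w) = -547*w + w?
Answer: I*sqrt(117610) ≈ 342.94*I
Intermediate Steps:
f(l, w) = -546*w
sqrt((-163969 + 206883) + f(-609, 294)) = sqrt((-163969 + 206883) - 546*294) = sqrt(42914 - 160524) = sqrt(-117610) = I*sqrt(117610)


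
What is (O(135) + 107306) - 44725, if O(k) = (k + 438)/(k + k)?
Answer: 5632481/90 ≈ 62583.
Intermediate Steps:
O(k) = (438 + k)/(2*k) (O(k) = (438 + k)/((2*k)) = (438 + k)*(1/(2*k)) = (438 + k)/(2*k))
(O(135) + 107306) - 44725 = ((½)*(438 + 135)/135 + 107306) - 44725 = ((½)*(1/135)*573 + 107306) - 44725 = (191/90 + 107306) - 44725 = 9657731/90 - 44725 = 5632481/90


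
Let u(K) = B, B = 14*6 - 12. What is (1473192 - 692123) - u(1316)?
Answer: 780997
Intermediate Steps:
B = 72 (B = 84 - 12 = 72)
u(K) = 72
(1473192 - 692123) - u(1316) = (1473192 - 692123) - 1*72 = 781069 - 72 = 780997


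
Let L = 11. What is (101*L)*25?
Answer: 27775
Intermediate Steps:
(101*L)*25 = (101*11)*25 = 1111*25 = 27775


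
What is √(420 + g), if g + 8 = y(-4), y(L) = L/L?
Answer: √413 ≈ 20.322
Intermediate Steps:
y(L) = 1
g = -7 (g = -8 + 1 = -7)
√(420 + g) = √(420 - 7) = √413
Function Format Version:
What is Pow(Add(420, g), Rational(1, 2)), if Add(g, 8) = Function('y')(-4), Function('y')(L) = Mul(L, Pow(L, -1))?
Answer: Pow(413, Rational(1, 2)) ≈ 20.322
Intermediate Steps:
Function('y')(L) = 1
g = -7 (g = Add(-8, 1) = -7)
Pow(Add(420, g), Rational(1, 2)) = Pow(Add(420, -7), Rational(1, 2)) = Pow(413, Rational(1, 2))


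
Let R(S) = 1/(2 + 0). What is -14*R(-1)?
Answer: -7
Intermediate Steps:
R(S) = ½ (R(S) = 1/2 = ½)
-14*R(-1) = -14*½ = -7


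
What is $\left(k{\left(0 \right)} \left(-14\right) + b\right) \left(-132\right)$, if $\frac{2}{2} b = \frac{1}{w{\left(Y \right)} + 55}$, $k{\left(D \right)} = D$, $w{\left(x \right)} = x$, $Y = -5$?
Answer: $- \frac{66}{25} \approx -2.64$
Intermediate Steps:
$b = \frac{1}{50}$ ($b = \frac{1}{-5 + 55} = \frac{1}{50} \approx 0.02$)
$\left(k{\left(0 \right)} \left(-14\right) + b\right) \left(-132\right) = \left(0 \left(-14\right) + \frac{1}{50}\right) \left(-132\right) = \left(0 + \frac{1}{50}\right) \left(-132\right) = \frac{1}{50} \left(-132\right) = - \frac{66}{25}$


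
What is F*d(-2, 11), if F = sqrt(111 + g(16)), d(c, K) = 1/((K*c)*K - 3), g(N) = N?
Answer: -sqrt(127)/245 ≈ -0.045998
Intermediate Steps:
d(c, K) = 1/(-3 + c*K**2) (d(c, K) = 1/(c*K**2 - 3) = 1/(-3 + c*K**2))
F = sqrt(127) (F = sqrt(111 + 16) = sqrt(127) ≈ 11.269)
F*d(-2, 11) = sqrt(127)/(-3 - 2*11**2) = sqrt(127)/(-3 - 2*121) = sqrt(127)/(-3 - 242) = sqrt(127)/(-245) = sqrt(127)*(-1/245) = -sqrt(127)/245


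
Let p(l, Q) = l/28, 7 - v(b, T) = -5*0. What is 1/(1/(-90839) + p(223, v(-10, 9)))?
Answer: 363356/2893867 ≈ 0.12556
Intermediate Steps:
v(b, T) = 7 (v(b, T) = 7 - (-5)*0 = 7 - 1*0 = 7 + 0 = 7)
p(l, Q) = l/28 (p(l, Q) = l*(1/28) = l/28)
1/(1/(-90839) + p(223, v(-10, 9))) = 1/(1/(-90839) + (1/28)*223) = 1/(-1/90839 + 223/28) = 1/(2893867/363356) = 363356/2893867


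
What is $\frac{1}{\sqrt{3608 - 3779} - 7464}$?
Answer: $- \frac{2488}{18570489} - \frac{i \sqrt{19}}{18570489} \approx -0.00013398 - 2.3472 \cdot 10^{-7} i$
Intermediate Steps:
$\frac{1}{\sqrt{3608 - 3779} - 7464} = \frac{1}{\sqrt{-171} - 7464} = \frac{1}{3 i \sqrt{19} - 7464} = \frac{1}{-7464 + 3 i \sqrt{19}}$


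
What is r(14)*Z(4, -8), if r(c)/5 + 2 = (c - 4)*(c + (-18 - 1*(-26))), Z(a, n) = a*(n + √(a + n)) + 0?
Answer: -34880 + 8720*I ≈ -34880.0 + 8720.0*I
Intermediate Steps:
Z(a, n) = a*(n + √(a + n))
r(c) = -10 + 5*(-4 + c)*(8 + c) (r(c) = -10 + 5*((c - 4)*(c + (-18 - 1*(-26)))) = -10 + 5*((-4 + c)*(c + (-18 + 26))) = -10 + 5*((-4 + c)*(c + 8)) = -10 + 5*((-4 + c)*(8 + c)) = -10 + 5*(-4 + c)*(8 + c))
r(14)*Z(4, -8) = (-170 + 5*14² + 20*14)*(4*(-8 + √(4 - 8))) = (-170 + 5*196 + 280)*(4*(-8 + √(-4))) = (-170 + 980 + 280)*(4*(-8 + 2*I)) = 1090*(-32 + 8*I) = -34880 + 8720*I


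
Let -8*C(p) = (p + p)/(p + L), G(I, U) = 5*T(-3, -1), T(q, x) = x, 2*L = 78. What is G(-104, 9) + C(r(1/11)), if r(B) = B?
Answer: -8601/1720 ≈ -5.0006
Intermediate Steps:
L = 39 (L = (1/2)*78 = 39)
G(I, U) = -5 (G(I, U) = 5*(-1) = -5)
C(p) = -p/(4*(39 + p)) (C(p) = -(p + p)/(8*(p + 39)) = -2*p/(8*(39 + p)) = -p/(4*(39 + p)))
G(-104, 9) + C(r(1/11)) = -5 - 1/(11*(156 + 4/11)) = -5 - 1*1/11/(156 + 4*(1/11)) = -5 - 1*1/11/(156 + 4/11) = -5 - 1*1/11/1720/11 = -5 - 1*1/11*11/1720 = -5 - 1/1720 = -8601/1720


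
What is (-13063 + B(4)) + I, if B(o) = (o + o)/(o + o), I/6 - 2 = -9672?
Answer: -71082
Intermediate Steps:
I = -58020 (I = 12 + 6*(-9672) = 12 - 58032 = -58020)
B(o) = 1 (B(o) = (2*o)/((2*o)) = (2*o)*(1/(2*o)) = 1)
(-13063 + B(4)) + I = (-13063 + 1) - 58020 = -13062 - 58020 = -71082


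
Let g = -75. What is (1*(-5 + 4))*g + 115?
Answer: 190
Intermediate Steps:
(1*(-5 + 4))*g + 115 = (1*(-5 + 4))*(-75) + 115 = (1*(-1))*(-75) + 115 = -1*(-75) + 115 = 75 + 115 = 190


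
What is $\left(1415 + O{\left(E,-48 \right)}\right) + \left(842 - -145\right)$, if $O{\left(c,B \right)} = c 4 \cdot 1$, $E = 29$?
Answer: $2518$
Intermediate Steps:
$O{\left(c,B \right)} = 4 c$ ($O{\left(c,B \right)} = 4 c 1 = 4 c$)
$\left(1415 + O{\left(E,-48 \right)}\right) + \left(842 - -145\right) = \left(1415 + 4 \cdot 29\right) + \left(842 - -145\right) = \left(1415 + 116\right) + \left(842 + 145\right) = 1531 + 987 = 2518$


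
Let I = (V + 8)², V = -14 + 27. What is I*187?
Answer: 82467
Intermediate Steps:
V = 13
I = 441 (I = (13 + 8)² = 21² = 441)
I*187 = 441*187 = 82467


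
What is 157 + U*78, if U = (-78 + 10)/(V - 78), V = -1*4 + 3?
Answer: 17707/79 ≈ 224.14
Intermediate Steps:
V = -1 (V = -4 + 3 = -1)
U = 68/79 (U = (-78 + 10)/(-1 - 78) = -68/(-79) = -68*(-1/79) = 68/79 ≈ 0.86076)
157 + U*78 = 157 + (68/79)*78 = 157 + 5304/79 = 17707/79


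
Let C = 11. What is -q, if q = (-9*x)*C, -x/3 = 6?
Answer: -1782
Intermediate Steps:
x = -18 (x = -3*6 = -18)
q = 1782 (q = -9*(-18)*11 = 162*11 = 1782)
-q = -1*1782 = -1782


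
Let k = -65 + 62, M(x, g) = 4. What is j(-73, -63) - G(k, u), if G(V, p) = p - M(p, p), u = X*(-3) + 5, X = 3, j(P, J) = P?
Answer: -65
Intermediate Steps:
k = -3
u = -4 (u = 3*(-3) + 5 = -9 + 5 = -4)
G(V, p) = -4 + p (G(V, p) = p - 1*4 = p - 4 = -4 + p)
j(-73, -63) - G(k, u) = -73 - (-4 - 4) = -73 - 1*(-8) = -73 + 8 = -65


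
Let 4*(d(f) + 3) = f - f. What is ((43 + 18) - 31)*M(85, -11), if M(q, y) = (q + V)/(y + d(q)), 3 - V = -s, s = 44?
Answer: -1980/7 ≈ -282.86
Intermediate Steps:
d(f) = -3 (d(f) = -3 + (f - f)/4 = -3 + (¼)*0 = -3 + 0 = -3)
V = 47 (V = 3 - (-1)*44 = 3 - 1*(-44) = 3 + 44 = 47)
M(q, y) = (47 + q)/(-3 + y) (M(q, y) = (q + 47)/(y - 3) = (47 + q)/(-3 + y))
((43 + 18) - 31)*M(85, -11) = ((43 + 18) - 31)*((47 + 85)/(-3 - 11)) = (61 - 31)*(132/(-14)) = 30*(-1/14*132) = 30*(-66/7) = -1980/7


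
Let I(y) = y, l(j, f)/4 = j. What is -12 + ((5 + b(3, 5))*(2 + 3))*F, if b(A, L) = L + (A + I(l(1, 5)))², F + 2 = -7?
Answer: -2667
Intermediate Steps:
F = -9 (F = -2 - 7 = -9)
l(j, f) = 4*j
b(A, L) = L + (4 + A)² (b(A, L) = L + (A + 4*1)² = L + (A + 4)² = L + (4 + A)²)
-12 + ((5 + b(3, 5))*(2 + 3))*F = -12 + ((5 + (5 + (4 + 3)²))*(2 + 3))*(-9) = -12 + ((5 + (5 + 7²))*5)*(-9) = -12 + ((5 + (5 + 49))*5)*(-9) = -12 + ((5 + 54)*5)*(-9) = -12 + (59*5)*(-9) = -12 + 295*(-9) = -12 - 2655 = -2667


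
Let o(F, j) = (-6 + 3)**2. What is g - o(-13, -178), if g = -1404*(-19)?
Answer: 26667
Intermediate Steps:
o(F, j) = 9 (o(F, j) = (-3)**2 = 9)
g = 26676
g - o(-13, -178) = 26676 - 1*9 = 26676 - 9 = 26667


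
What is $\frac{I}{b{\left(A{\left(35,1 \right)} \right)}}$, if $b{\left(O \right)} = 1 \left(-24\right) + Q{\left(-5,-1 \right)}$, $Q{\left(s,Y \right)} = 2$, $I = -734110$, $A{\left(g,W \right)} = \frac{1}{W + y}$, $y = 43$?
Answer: $\frac{367055}{11} \approx 33369.0$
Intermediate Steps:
$A{\left(g,W \right)} = \frac{1}{43 + W}$ ($A{\left(g,W \right)} = \frac{1}{W + 43} = \frac{1}{43 + W}$)
$b{\left(O \right)} = -22$ ($b{\left(O \right)} = 1 \left(-24\right) + 2 = -24 + 2 = -22$)
$\frac{I}{b{\left(A{\left(35,1 \right)} \right)}} = - \frac{734110}{-22} = \left(-734110\right) \left(- \frac{1}{22}\right) = \frac{367055}{11}$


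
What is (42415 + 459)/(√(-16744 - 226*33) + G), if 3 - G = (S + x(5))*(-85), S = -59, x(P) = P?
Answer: -15127926/1620367 - 3298*I*√24202/1620367 ≈ -9.3361 - 0.31664*I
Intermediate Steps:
G = -4587 (G = 3 - (-59 + 5)*(-85) = 3 - (-54)*(-85) = 3 - 1*4590 = 3 - 4590 = -4587)
(42415 + 459)/(√(-16744 - 226*33) + G) = (42415 + 459)/(√(-16744 - 226*33) - 4587) = 42874/(√(-16744 - 7458) - 4587) = 42874/(√(-24202) - 4587) = 42874/(I*√24202 - 4587) = 42874/(-4587 + I*√24202)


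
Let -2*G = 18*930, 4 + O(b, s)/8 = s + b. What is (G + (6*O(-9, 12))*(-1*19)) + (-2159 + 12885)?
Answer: 3268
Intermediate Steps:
O(b, s) = -32 + 8*b + 8*s (O(b, s) = -32 + 8*(s + b) = -32 + 8*(b + s) = -32 + (8*b + 8*s) = -32 + 8*b + 8*s)
G = -8370 (G = -9*930 = -½*16740 = -8370)
(G + (6*O(-9, 12))*(-1*19)) + (-2159 + 12885) = (-8370 + (6*(-32 + 8*(-9) + 8*12))*(-1*19)) + (-2159 + 12885) = (-8370 + (6*(-32 - 72 + 96))*(-19)) + 10726 = (-8370 + (6*(-8))*(-19)) + 10726 = (-8370 - 48*(-19)) + 10726 = (-8370 + 912) + 10726 = -7458 + 10726 = 3268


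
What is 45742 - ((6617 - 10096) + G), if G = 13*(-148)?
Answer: 51145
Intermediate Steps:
G = -1924
45742 - ((6617 - 10096) + G) = 45742 - ((6617 - 10096) - 1924) = 45742 - (-3479 - 1924) = 45742 - 1*(-5403) = 45742 + 5403 = 51145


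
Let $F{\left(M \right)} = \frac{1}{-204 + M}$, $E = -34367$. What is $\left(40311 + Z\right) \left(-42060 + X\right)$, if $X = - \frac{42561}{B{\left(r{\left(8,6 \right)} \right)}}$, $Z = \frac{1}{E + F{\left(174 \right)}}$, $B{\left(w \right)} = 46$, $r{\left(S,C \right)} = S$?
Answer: $- \frac{82179604949096511}{47426506} \approx -1.7328 \cdot 10^{9}$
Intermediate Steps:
$Z = - \frac{30}{1031011}$ ($Z = \frac{1}{-34367 + \frac{1}{-204 + 174}} = \frac{1}{-34367 + \frac{1}{-30}} = \frac{1}{-34367 - \frac{1}{30}} = \frac{1}{- \frac{1031011}{30}} = - \frac{30}{1031011} \approx -2.9098 \cdot 10^{-5}$)
$X = - \frac{42561}{46} \approx -925.24$
$\left(40311 + Z\right) \left(-42060 + X\right) = \left(40311 - \frac{30}{1031011}\right) \left(-42060 - \frac{42561}{46}\right) = \frac{41561084391}{1031011} \left(- \frac{1977321}{46}\right) = - \frac{82179604949096511}{47426506}$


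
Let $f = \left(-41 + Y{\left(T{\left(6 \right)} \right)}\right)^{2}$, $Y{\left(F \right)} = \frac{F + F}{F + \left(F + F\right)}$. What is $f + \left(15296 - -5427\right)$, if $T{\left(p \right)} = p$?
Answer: $\frac{201148}{9} \approx 22350.0$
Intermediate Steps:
$Y{\left(F \right)} = \frac{2}{3}$ ($Y{\left(F \right)} = \frac{2 F}{F + 2 F} = \frac{2 F}{3 F} = 2 F \frac{1}{3 F} = \frac{2}{3}$)
$f = \frac{14641}{9}$ ($f = \left(-41 + \frac{2}{3}\right)^{2} = \left(- \frac{121}{3}\right)^{2} = \frac{14641}{9} \approx 1626.8$)
$f + \left(15296 - -5427\right) = \frac{14641}{9} + \left(15296 - -5427\right) = \frac{14641}{9} + \left(15296 + 5427\right) = \frac{14641}{9} + 20723 = \frac{201148}{9}$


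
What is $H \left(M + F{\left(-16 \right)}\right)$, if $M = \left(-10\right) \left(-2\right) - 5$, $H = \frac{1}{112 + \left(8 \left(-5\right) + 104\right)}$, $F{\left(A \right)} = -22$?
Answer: $- \frac{7}{176} \approx -0.039773$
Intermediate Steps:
$H = \frac{1}{176}$ ($H = \frac{1}{112 + \left(-40 + 104\right)} = \frac{1}{112 + 64} = \frac{1}{176} \approx 0.0056818$)
$M = 15$ ($M = 20 - 5 = 15$)
$H \left(M + F{\left(-16 \right)}\right) = \frac{15 - 22}{176} = \frac{1}{176} \left(-7\right) = - \frac{7}{176}$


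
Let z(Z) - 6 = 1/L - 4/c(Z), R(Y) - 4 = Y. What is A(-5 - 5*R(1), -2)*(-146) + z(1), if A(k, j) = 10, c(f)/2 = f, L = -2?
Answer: -2913/2 ≈ -1456.5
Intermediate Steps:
c(f) = 2*f
R(Y) = 4 + Y
z(Z) = 11/2 - 2/Z (z(Z) = 6 + (1/(-2) - 4*1/(2*Z)) = 6 + (1*(-½) - 2/Z) = 6 + (-½ - 2/Z) = 11/2 - 2/Z)
A(-5 - 5*R(1), -2)*(-146) + z(1) = 10*(-146) + (11/2 - 2/1) = -1460 + (11/2 - 2*1) = -1460 + (11/2 - 2) = -1460 + 7/2 = -2913/2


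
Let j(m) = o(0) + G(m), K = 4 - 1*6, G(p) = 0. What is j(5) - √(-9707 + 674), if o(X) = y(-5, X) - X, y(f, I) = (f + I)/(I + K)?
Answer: 5/2 - I*√9033 ≈ 2.5 - 95.042*I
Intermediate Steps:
K = -2 (K = 4 - 6 = -2)
y(f, I) = (I + f)/(-2 + I) (y(f, I) = (f + I)/(I - 2) = (I + f)/(-2 + I))
o(X) = -X + (-5 + X)/(-2 + X) (o(X) = (X - 5)/(-2 + X) - X = (-5 + X)/(-2 + X) - X = -X + (-5 + X)/(-2 + X))
j(m) = 5/2 (j(m) = (-5 + 0 - 1*0*(-2 + 0))/(-2 + 0) + 0 = (-5 + 0 - 1*0*(-2))/(-2) + 0 = -(-5 + 0 + 0)/2 + 0 = -½*(-5) + 0 = 5/2 + 0 = 5/2)
j(5) - √(-9707 + 674) = 5/2 - √(-9707 + 674) = 5/2 - √(-9033) = 5/2 - I*√9033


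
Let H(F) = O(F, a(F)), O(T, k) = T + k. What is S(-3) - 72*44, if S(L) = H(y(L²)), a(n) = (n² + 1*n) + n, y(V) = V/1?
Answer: -3060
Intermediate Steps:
y(V) = V (y(V) = V*1 = V)
a(n) = n² + 2*n (a(n) = (n² + n) + n = (n + n²) + n = n² + 2*n)
H(F) = F + F*(2 + F)
S(L) = L²*(3 + L²)
S(-3) - 72*44 = (-3)²*(3 + (-3)²) - 72*44 = 9*(3 + 9) - 3168 = 9*12 - 3168 = 108 - 3168 = -3060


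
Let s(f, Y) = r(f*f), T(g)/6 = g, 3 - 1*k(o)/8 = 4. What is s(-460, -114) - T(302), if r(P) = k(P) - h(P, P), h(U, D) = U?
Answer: -213420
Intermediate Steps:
k(o) = -8 (k(o) = 24 - 8*4 = 24 - 32 = -8)
T(g) = 6*g
r(P) = -8 - P
s(f, Y) = -8 - f² (s(f, Y) = -8 - f*f = -8 - f²)
s(-460, -114) - T(302) = (-8 - 1*(-460)²) - 6*302 = (-8 - 1*211600) - 1*1812 = (-8 - 211600) - 1812 = -211608 - 1812 = -213420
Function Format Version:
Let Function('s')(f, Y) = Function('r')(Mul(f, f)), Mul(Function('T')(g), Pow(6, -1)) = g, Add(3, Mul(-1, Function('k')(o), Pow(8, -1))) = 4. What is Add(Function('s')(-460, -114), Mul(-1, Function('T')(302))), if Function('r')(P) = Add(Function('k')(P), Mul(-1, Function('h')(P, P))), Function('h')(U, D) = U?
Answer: -213420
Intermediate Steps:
Function('k')(o) = -8 (Function('k')(o) = Add(24, Mul(-8, 4)) = Add(24, -32) = -8)
Function('T')(g) = Mul(6, g)
Function('r')(P) = Add(-8, Mul(-1, P))
Function('s')(f, Y) = Add(-8, Mul(-1, Pow(f, 2))) (Function('s')(f, Y) = Add(-8, Mul(-1, Mul(f, f))) = Add(-8, Mul(-1, Pow(f, 2))))
Add(Function('s')(-460, -114), Mul(-1, Function('T')(302))) = Add(Add(-8, Mul(-1, Pow(-460, 2))), Mul(-1, Mul(6, 302))) = Add(Add(-8, Mul(-1, 211600)), Mul(-1, 1812)) = Add(Add(-8, -211600), -1812) = Add(-211608, -1812) = -213420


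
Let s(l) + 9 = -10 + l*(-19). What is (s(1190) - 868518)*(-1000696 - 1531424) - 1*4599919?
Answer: 2256486541721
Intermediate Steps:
s(l) = -19 - 19*l (s(l) = -9 + (-10 + l*(-19)) = -9 + (-10 - 19*l) = -19 - 19*l)
(s(1190) - 868518)*(-1000696 - 1531424) - 1*4599919 = ((-19 - 19*1190) - 868518)*(-1000696 - 1531424) - 1*4599919 = ((-19 - 22610) - 868518)*(-2532120) - 4599919 = (-22629 - 868518)*(-2532120) - 4599919 = -891147*(-2532120) - 4599919 = 2256491141640 - 4599919 = 2256486541721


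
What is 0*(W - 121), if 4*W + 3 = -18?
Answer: 0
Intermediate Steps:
W = -21/4 (W = -3/4 + (1/4)*(-18) = -3/4 - 9/2 = -21/4 ≈ -5.2500)
0*(W - 121) = 0*(-21/4 - 121) = 0*(-505/4) = 0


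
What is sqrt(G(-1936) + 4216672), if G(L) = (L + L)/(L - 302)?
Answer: 4*sqrt(329997149661)/1119 ≈ 2053.5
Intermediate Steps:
G(L) = 2*L/(-302 + L) (G(L) = (2*L)/(-302 + L) = 2*L/(-302 + L))
sqrt(G(-1936) + 4216672) = sqrt(2*(-1936)/(-302 - 1936) + 4216672) = sqrt(2*(-1936)/(-2238) + 4216672) = sqrt(2*(-1936)*(-1/2238) + 4216672) = sqrt(1936/1119 + 4216672) = sqrt(4718457904/1119) = 4*sqrt(329997149661)/1119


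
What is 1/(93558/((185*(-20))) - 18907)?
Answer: -1850/35024729 ≈ -5.2820e-5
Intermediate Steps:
1/(93558/((185*(-20))) - 18907) = 1/(93558/(-3700) - 18907) = 1/(93558*(-1/3700) - 18907) = 1/(-46779/1850 - 18907) = 1/(-35024729/1850) = -1850/35024729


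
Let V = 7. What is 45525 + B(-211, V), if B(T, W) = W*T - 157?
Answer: 43891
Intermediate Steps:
B(T, W) = -157 + T*W (B(T, W) = T*W - 157 = -157 + T*W)
45525 + B(-211, V) = 45525 + (-157 - 211*7) = 45525 + (-157 - 1477) = 45525 - 1634 = 43891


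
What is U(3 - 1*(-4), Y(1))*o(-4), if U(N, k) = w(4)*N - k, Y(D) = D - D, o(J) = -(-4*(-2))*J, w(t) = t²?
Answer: 3584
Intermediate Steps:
o(J) = -8*J
Y(D) = 0
U(N, k) = -k + 16*N (U(N, k) = 4²*N - k = 16*N - k = -k + 16*N)
U(3 - 1*(-4), Y(1))*o(-4) = (-1*0 + 16*(3 - 1*(-4)))*(-8*(-4)) = (0 + 16*(3 + 4))*32 = (0 + 16*7)*32 = (0 + 112)*32 = 112*32 = 3584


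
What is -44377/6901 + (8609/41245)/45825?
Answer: -83874783740416/13043249714625 ≈ -6.4305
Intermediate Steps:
-44377/6901 + (8609/41245)/45825 = -44377*1/6901 + (8609*(1/41245))*(1/45825) = -44377/6901 + (8609/41245)*(1/45825) = -44377/6901 + 8609/1890052125 = -83874783740416/13043249714625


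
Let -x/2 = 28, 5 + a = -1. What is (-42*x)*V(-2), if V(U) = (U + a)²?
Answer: 150528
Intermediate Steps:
a = -6 (a = -5 - 1 = -6)
V(U) = (-6 + U)² (V(U) = (U - 6)² = (-6 + U)²)
x = -56 (x = -2*28 = -56)
(-42*x)*V(-2) = (-42*(-56))*(-6 - 2)² = 2352*(-8)² = 2352*64 = 150528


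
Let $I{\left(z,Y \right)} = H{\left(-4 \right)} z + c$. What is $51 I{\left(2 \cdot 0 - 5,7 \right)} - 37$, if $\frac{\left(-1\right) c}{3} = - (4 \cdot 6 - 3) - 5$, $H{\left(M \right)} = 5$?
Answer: $2666$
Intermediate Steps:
$c = 78$ ($c = - 3 \left(- (4 \cdot 6 - 3) - 5\right) = - 3 \left(- (24 - 3) - 5\right) = - 3 \left(\left(-1\right) 21 - 5\right) = - 3 \left(-21 - 5\right) = \left(-3\right) \left(-26\right) = 78$)
$I{\left(z,Y \right)} = 78 + 5 z$ ($I{\left(z,Y \right)} = 5 z + 78 = 78 + 5 z$)
$51 I{\left(2 \cdot 0 - 5,7 \right)} - 37 = 51 \left(78 + 5 \left(2 \cdot 0 - 5\right)\right) - 37 = 51 \left(78 + 5 \left(0 - 5\right)\right) - 37 = 51 \left(78 + 5 \left(-5\right)\right) - 37 = 51 \left(78 - 25\right) - 37 = 51 \cdot 53 - 37 = 2703 - 37 = 2666$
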